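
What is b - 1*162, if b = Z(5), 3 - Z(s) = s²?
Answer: -184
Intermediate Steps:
Z(s) = 3 - s²
b = -22 (b = 3 - 1*5² = 3 - 1*25 = 3 - 25 = -22)
b - 1*162 = -22 - 1*162 = -22 - 162 = -184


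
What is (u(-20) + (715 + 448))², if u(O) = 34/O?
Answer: 134861769/100 ≈ 1.3486e+6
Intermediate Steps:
(u(-20) + (715 + 448))² = (34/(-20) + (715 + 448))² = (34*(-1/20) + 1163)² = (-17/10 + 1163)² = (11613/10)² = 134861769/100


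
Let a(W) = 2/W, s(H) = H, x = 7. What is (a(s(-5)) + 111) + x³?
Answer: 2268/5 ≈ 453.60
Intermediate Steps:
(a(s(-5)) + 111) + x³ = (2/(-5) + 111) + 7³ = (2*(-⅕) + 111) + 343 = (-⅖ + 111) + 343 = 553/5 + 343 = 2268/5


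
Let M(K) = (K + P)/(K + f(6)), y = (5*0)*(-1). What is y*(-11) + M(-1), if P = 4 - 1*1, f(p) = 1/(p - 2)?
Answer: -8/3 ≈ -2.6667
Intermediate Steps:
f(p) = 1/(-2 + p)
P = 3 (P = 4 - 1 = 3)
y = 0 (y = 0*(-1) = 0)
M(K) = (3 + K)/(¼ + K) (M(K) = (K + 3)/(K + 1/(-2 + 6)) = (3 + K)/(K + 1/4) = (3 + K)/(K + ¼) = (3 + K)/(¼ + K))
y*(-11) + M(-1) = 0*(-11) + 4*(3 - 1)/(1 + 4*(-1)) = 0 + 4*2/(1 - 4) = 0 + 4*2/(-3) = 0 + 4*(-⅓)*2 = 0 - 8/3 = -8/3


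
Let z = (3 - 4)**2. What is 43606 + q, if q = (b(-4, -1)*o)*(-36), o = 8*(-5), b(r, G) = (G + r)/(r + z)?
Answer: 46006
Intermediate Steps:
z = 1 (z = (-1)**2 = 1)
b(r, G) = (G + r)/(1 + r) (b(r, G) = (G + r)/(r + 1) = (G + r)/(1 + r))
o = -40
q = 2400 (q = (((-1 - 4)/(1 - 4))*(-40))*(-36) = ((-5/(-3))*(-40))*(-36) = (-1/3*(-5)*(-40))*(-36) = ((5/3)*(-40))*(-36) = -200/3*(-36) = 2400)
43606 + q = 43606 + 2400 = 46006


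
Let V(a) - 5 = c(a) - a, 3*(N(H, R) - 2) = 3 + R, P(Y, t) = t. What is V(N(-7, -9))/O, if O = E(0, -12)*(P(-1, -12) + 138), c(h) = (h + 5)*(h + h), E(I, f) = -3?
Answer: -5/378 ≈ -0.013228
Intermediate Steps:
c(h) = 2*h*(5 + h) (c(h) = (5 + h)*(2*h) = 2*h*(5 + h))
N(H, R) = 3 + R/3 (N(H, R) = 2 + (3 + R)/3 = 2 + (1 + R/3) = 3 + R/3)
O = -378 (O = -3*(-12 + 138) = -3*126 = -378)
V(a) = 5 - a + 2*a*(5 + a) (V(a) = 5 + (2*a*(5 + a) - a) = 5 + (-a + 2*a*(5 + a)) = 5 - a + 2*a*(5 + a))
V(N(-7, -9))/O = (5 - (3 + (⅓)*(-9)) + 2*(3 + (⅓)*(-9))*(5 + (3 + (⅓)*(-9))))/(-378) = (5 - (3 - 3) + 2*(3 - 3)*(5 + (3 - 3)))*(-1/378) = (5 - 1*0 + 2*0*(5 + 0))*(-1/378) = (5 + 0 + 2*0*5)*(-1/378) = (5 + 0 + 0)*(-1/378) = 5*(-1/378) = -5/378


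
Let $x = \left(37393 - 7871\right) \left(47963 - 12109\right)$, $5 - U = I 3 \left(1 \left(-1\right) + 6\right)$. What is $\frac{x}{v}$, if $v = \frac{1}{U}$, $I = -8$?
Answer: $132310223500$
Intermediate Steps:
$U = 125$ ($U = 5 - \left(-8\right) 3 \left(1 \left(-1\right) + 6\right) = 5 - - 24 \left(-1 + 6\right) = 5 - \left(-24\right) 5 = 5 - -120 = 5 + 120 = 125$)
$v = \frac{1}{125} \approx 0.008$
$x = 1058481788$ ($x = 29522 \cdot 35854 = 1058481788$)
$\frac{x}{v} = 1058481788 \frac{1}{\frac{1}{125}} = 1058481788 \cdot 125 = 132310223500$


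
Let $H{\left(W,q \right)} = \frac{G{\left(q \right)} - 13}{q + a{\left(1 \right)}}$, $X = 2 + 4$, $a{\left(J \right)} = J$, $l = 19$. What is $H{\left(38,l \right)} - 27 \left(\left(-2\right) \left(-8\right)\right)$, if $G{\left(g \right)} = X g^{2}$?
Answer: $- \frac{6487}{20} \approx -324.35$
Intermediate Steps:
$X = 6$
$G{\left(g \right)} = 6 g^{2}$
$H{\left(W,q \right)} = \frac{-13 + 6 q^{2}}{1 + q}$ ($H{\left(W,q \right)} = \frac{6 q^{2} - 13}{q + 1} = \frac{-13 + 6 q^{2}}{1 + q}$)
$H{\left(38,l \right)} - 27 \left(\left(-2\right) \left(-8\right)\right) = \frac{-13 + 6 \cdot 19^{2}}{1 + 19} - 27 \left(\left(-2\right) \left(-8\right)\right) = \frac{-13 + 6 \cdot 361}{20} - 432 = \frac{-13 + 2166}{20} - 432 = \frac{1}{20} \cdot 2153 - 432 = \frac{2153}{20} - 432 = - \frac{6487}{20}$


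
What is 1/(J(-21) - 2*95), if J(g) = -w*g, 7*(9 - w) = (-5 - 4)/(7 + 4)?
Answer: 11/16 ≈ 0.68750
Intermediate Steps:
w = 702/77 (w = 9 - (-5 - 4)/(7*(7 + 4)) = 9 - (-9)/(7*11) = 9 - ⅐*(-9/11) = 9 + 9/77 = 702/77 ≈ 9.1169)
J(g) = -702*g/77
1/(J(-21) - 2*95) = 1/(-702/77*(-21) - 2*95) = 1/(2106/11 - 190) = 1/(16/11) = 11/16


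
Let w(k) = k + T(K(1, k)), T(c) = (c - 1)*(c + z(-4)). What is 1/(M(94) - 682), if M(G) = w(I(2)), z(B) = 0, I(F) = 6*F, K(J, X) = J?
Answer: -1/670 ≈ -0.0014925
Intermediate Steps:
T(c) = c*(-1 + c) (T(c) = (c - 1)*(c + 0) = (-1 + c)*c = c*(-1 + c))
w(k) = k (w(k) = k + 1*(-1 + 1) = k + 1*0 = k + 0 = k)
M(G) = 12 (M(G) = 6*2 = 12)
1/(M(94) - 682) = 1/(12 - 682) = 1/(-670) = -1/670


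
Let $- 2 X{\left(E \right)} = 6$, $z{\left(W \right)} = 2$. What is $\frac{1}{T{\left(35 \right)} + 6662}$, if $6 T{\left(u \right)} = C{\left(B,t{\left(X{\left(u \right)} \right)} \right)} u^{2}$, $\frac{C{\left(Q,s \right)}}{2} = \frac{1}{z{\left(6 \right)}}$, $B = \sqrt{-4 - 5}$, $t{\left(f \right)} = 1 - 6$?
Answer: $\frac{6}{41197} \approx 0.00014564$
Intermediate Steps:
$X{\left(E \right)} = -3$ ($X{\left(E \right)} = \left(- \frac{1}{2}\right) 6 = -3$)
$t{\left(f \right)} = -5$ ($t{\left(f \right)} = 1 - 6 = -5$)
$B = 3 i$ ($B = \sqrt{-9} = 3 i \approx 3.0 i$)
$C{\left(Q,s \right)} = 1$ ($C{\left(Q,s \right)} = \frac{2}{2} = 2 \cdot \frac{1}{2} = 1$)
$T{\left(u \right)} = \frac{u^{2}}{6}$ ($T{\left(u \right)} = \frac{1 u^{2}}{6} = \frac{u^{2}}{6}$)
$\frac{1}{T{\left(35 \right)} + 6662} = \frac{1}{\frac{35^{2}}{6} + 6662} = \frac{1}{\frac{1}{6} \cdot 1225 + 6662} = \frac{1}{\frac{1225}{6} + 6662} = \frac{1}{\frac{41197}{6}} = \frac{6}{41197}$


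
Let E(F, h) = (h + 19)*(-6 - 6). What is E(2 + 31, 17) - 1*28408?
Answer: -28840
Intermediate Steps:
E(F, h) = -228 - 12*h (E(F, h) = (19 + h)*(-12) = -228 - 12*h)
E(2 + 31, 17) - 1*28408 = (-228 - 12*17) - 1*28408 = (-228 - 204) - 28408 = -432 - 28408 = -28840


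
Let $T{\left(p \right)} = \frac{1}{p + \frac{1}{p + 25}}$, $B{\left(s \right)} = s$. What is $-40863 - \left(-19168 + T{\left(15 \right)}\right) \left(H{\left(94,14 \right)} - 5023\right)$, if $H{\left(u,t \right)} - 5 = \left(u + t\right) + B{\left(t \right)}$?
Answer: $- \frac{56426126151}{601} \approx -9.3887 \cdot 10^{7}$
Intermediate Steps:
$T{\left(p \right)} = \frac{1}{p + \frac{1}{25 + p}}$
$H{\left(u,t \right)} = 5 + u + 2 t$ ($H{\left(u,t \right)} = 5 + \left(\left(u + t\right) + t\right) = 5 + \left(\left(t + u\right) + t\right) = 5 + \left(u + 2 t\right) = 5 + u + 2 t$)
$-40863 - \left(-19168 + T{\left(15 \right)}\right) \left(H{\left(94,14 \right)} - 5023\right) = -40863 - \left(-19168 + \frac{25 + 15}{1 + 15^{2} + 25 \cdot 15}\right) \left(\left(5 + 94 + 2 \cdot 14\right) - 5023\right) = -40863 - \left(-19168 + \frac{1}{1 + 225 + 375} \cdot 40\right) \left(\left(5 + 94 + 28\right) - 5023\right) = -40863 - \left(-19168 + \frac{1}{601} \cdot 40\right) \left(127 - 5023\right) = -40863 - \left(-19168 + \frac{1}{601} \cdot 40\right) \left(-4896\right) = -40863 - \left(-19168 + \frac{40}{601}\right) \left(-4896\right) = -40863 - \left(- \frac{11519928}{601}\right) \left(-4896\right) = -40863 - \frac{56401567488}{601} = - \frac{56426126151}{601}$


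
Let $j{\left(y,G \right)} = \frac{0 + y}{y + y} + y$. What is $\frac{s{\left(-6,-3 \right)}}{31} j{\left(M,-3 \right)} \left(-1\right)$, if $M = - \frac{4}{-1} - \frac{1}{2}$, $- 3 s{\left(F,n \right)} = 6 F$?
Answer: $- \frac{48}{31} \approx -1.5484$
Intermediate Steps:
$s{\left(F,n \right)} = - 2 F$ ($s{\left(F,n \right)} = - \frac{6 F}{3} = - 2 F$)
$M = \frac{7}{2}$ ($M = \left(-4\right) \left(-1\right) - \frac{1}{2} = 4 - \frac{1}{2} = \frac{7}{2} \approx 3.5$)
$j{\left(y,G \right)} = \frac{1}{2} + y$ ($j{\left(y,G \right)} = \frac{y}{2 y} + y = y \frac{1}{2 y} + y = \frac{1}{2} + y$)
$\frac{s{\left(-6,-3 \right)}}{31} j{\left(M,-3 \right)} \left(-1\right) = \frac{\left(-2\right) \left(-6\right)}{31} \left(\frac{1}{2} + \frac{7}{2}\right) \left(-1\right) = 12 \cdot \frac{1}{31} \cdot 4 \left(-1\right) = \frac{12}{31} \cdot 4 \left(-1\right) = \frac{48}{31} \left(-1\right) = - \frac{48}{31}$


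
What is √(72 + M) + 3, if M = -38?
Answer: 3 + √34 ≈ 8.8309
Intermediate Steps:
√(72 + M) + 3 = √(72 - 38) + 3 = √34 + 3 = 3 + √34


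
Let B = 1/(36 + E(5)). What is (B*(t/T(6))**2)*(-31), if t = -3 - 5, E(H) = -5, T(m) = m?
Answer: -16/9 ≈ -1.7778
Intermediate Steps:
t = -8
B = 1/31 (B = 1/(36 - 5) = 1/31 ≈ 0.032258)
(B*(t/T(6))**2)*(-31) = ((-8/6)**2/31)*(-31) = ((-8*1/6)**2/31)*(-31) = ((-4/3)**2/31)*(-31) = ((1/31)*(16/9))*(-31) = (16/279)*(-31) = -16/9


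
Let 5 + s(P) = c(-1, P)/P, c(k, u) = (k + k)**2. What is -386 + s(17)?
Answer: -6643/17 ≈ -390.76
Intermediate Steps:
c(k, u) = 4*k**2 (c(k, u) = (2*k)**2 = 4*k**2)
s(P) = -5 + 4/P (s(P) = -5 + (4*(-1)**2)/P = -5 + (4*1)/P = -5 + 4/P)
-386 + s(17) = -386 + (-5 + 4/17) = -386 - 81/17 = -6643/17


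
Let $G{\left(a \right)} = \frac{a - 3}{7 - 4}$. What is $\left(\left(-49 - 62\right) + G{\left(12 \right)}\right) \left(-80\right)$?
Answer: $8640$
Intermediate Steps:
$G{\left(a \right)} = -1 + \frac{a}{3}$ ($G{\left(a \right)} = \frac{-3 + a}{3} = \left(-3 + a\right) \frac{1}{3} = -1 + \frac{a}{3}$)
$\left(\left(-49 - 62\right) + G{\left(12 \right)}\right) \left(-80\right) = \left(\left(-49 - 62\right) + \left(-1 + \frac{1}{3} \cdot 12\right)\right) \left(-80\right) = \left(\left(-49 - 62\right) + \left(-1 + 4\right)\right) \left(-80\right) = \left(-111 + 3\right) \left(-80\right) = \left(-108\right) \left(-80\right) = 8640$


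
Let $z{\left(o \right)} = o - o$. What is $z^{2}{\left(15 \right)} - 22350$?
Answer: $-22350$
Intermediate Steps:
$z{\left(o \right)} = 0$
$z^{2}{\left(15 \right)} - 22350 = 0^{2} - 22350 = 0 - 22350 = -22350$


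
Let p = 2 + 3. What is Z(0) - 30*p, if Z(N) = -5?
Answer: -155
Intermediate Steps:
p = 5
Z(0) - 30*p = -5 - 30*5 = -5 - 150 = -155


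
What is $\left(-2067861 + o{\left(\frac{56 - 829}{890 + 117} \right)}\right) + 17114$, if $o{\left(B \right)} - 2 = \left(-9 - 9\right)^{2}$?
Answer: $-2050421$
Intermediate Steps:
$o{\left(B \right)} = 326$ ($o{\left(B \right)} = 2 + \left(-9 - 9\right)^{2} = 2 + \left(-18\right)^{2} = 2 + 324 = 326$)
$\left(-2067861 + o{\left(\frac{56 - 829}{890 + 117} \right)}\right) + 17114 = \left(-2067861 + 326\right) + 17114 = -2067535 + 17114 = -2050421$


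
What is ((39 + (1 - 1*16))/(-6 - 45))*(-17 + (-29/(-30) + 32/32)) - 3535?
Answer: -899621/255 ≈ -3527.9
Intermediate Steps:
((39 + (1 - 1*16))/(-6 - 45))*(-17 + (-29/(-30) + 32/32)) - 3535 = ((39 + (1 - 16))/(-51))*(-17 + (-29*(-1/30) + 32*(1/32))) - 3535 = ((39 - 15)*(-1/51))*(-17 + (29/30 + 1)) - 3535 = (24*(-1/51))*(-17 + 59/30) - 3535 = -8/17*(-451/30) - 3535 = 1804/255 - 3535 = -899621/255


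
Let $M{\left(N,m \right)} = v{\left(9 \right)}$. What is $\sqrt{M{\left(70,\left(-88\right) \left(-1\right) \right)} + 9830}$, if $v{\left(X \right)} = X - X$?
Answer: $\sqrt{9830} \approx 99.146$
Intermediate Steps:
$v{\left(X \right)} = 0$
$M{\left(N,m \right)} = 0$
$\sqrt{M{\left(70,\left(-88\right) \left(-1\right) \right)} + 9830} = \sqrt{0 + 9830} = \sqrt{9830}$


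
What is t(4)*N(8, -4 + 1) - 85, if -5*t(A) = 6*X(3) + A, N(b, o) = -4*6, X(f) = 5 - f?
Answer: -41/5 ≈ -8.2000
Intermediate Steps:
N(b, o) = -24
t(A) = -12/5 - A/5 (t(A) = -(6*(5 - 1*3) + A)/5 = -(6*(5 - 3) + A)/5 = -(6*2 + A)/5 = -(12 + A)/5 = -12/5 - A/5)
t(4)*N(8, -4 + 1) - 85 = (-12/5 - ⅕*4)*(-24) - 85 = (-12/5 - ⅘)*(-24) - 85 = -16/5*(-24) - 85 = 384/5 - 85 = -41/5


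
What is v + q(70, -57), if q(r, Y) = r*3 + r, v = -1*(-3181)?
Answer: 3461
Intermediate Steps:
v = 3181
q(r, Y) = 4*r (q(r, Y) = 3*r + r = 4*r)
v + q(70, -57) = 3181 + 4*70 = 3181 + 280 = 3461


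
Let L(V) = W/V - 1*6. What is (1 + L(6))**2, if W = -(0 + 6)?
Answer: 36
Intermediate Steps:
W = -6 (W = -1*6 = -6)
L(V) = -6 - 6/V (L(V) = -6/V - 1*6 = -6/V - 6 = -6 - 6/V)
(1 + L(6))**2 = (1 + (-6 - 6/6))**2 = (1 + (-6 - 6*1/6))**2 = (1 + (-6 - 1))**2 = (1 - 7)**2 = (-6)**2 = 36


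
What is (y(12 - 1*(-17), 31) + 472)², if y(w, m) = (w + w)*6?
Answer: 672400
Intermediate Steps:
y(w, m) = 12*w (y(w, m) = (2*w)*6 = 12*w)
(y(12 - 1*(-17), 31) + 472)² = (12*(12 - 1*(-17)) + 472)² = (12*(12 + 17) + 472)² = (12*29 + 472)² = (348 + 472)² = 820² = 672400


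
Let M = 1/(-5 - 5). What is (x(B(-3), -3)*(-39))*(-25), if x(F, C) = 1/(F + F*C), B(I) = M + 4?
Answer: -125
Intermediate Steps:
M = -⅒ (M = 1/(-10) = -⅒ ≈ -0.10000)
B(I) = 39/10 (B(I) = -⅒ + 4 = 39/10)
x(F, C) = 1/(F + C*F)
(x(B(-3), -3)*(-39))*(-25) = ((1/((39/10)*(1 - 3)))*(-39))*(-25) = (((10/39)/(-2))*(-39))*(-25) = (((10/39)*(-½))*(-39))*(-25) = -5/39*(-39)*(-25) = 5*(-25) = -125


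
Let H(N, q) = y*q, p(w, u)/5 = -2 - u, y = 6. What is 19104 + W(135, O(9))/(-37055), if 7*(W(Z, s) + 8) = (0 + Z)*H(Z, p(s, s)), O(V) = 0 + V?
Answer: 4955335646/259385 ≈ 19104.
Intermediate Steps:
p(w, u) = -10 - 5*u (p(w, u) = 5*(-2 - u) = -10 - 5*u)
O(V) = V
H(N, q) = 6*q
W(Z, s) = -8 + Z*(-60 - 30*s)/7 (W(Z, s) = -8 + ((0 + Z)*(6*(-10 - 5*s)))/7 = -8 + (Z*(-60 - 30*s))/7 = -8 + Z*(-60 - 30*s)/7)
19104 + W(135, O(9))/(-37055) = 19104 + (-8 - 30/7*135*(2 + 9))/(-37055) = 19104 + (-8 - 30/7*135*11)*(-1/37055) = 19104 + (-8 - 44550/7)*(-1/37055) = 19104 - 44606/7*(-1/37055) = 19104 + 44606/259385 = 4955335646/259385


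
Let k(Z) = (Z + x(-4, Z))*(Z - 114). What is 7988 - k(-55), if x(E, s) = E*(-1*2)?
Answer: 45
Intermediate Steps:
x(E, s) = -2*E (x(E, s) = E*(-2) = -2*E)
k(Z) = (-114 + Z)*(8 + Z) (k(Z) = (Z - 2*(-4))*(Z - 114) = (Z + 8)*(-114 + Z) = (8 + Z)*(-114 + Z) = (-114 + Z)*(8 + Z))
7988 - k(-55) = 7988 - (-912 + (-55)² - 106*(-55)) = 7988 - (-912 + 3025 + 5830) = 7988 - 1*7943 = 7988 - 7943 = 45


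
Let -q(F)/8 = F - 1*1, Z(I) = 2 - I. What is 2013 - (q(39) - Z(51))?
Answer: 2268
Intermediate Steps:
q(F) = 8 - 8*F (q(F) = -8*(F - 1*1) = -8*(F - 1) = -8*(-1 + F) = 8 - 8*F)
2013 - (q(39) - Z(51)) = 2013 - ((8 - 8*39) - (2 - 1*51)) = 2013 - ((8 - 312) - (2 - 51)) = 2013 - (-304 - 1*(-49)) = 2013 - (-304 + 49) = 2013 - 1*(-255) = 2013 + 255 = 2268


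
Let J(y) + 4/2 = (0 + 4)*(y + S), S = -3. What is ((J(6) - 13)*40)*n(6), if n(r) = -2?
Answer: 240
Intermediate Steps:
J(y) = -14 + 4*y (J(y) = -2 + (0 + 4)*(y - 3) = -2 + 4*(-3 + y) = -2 + (-12 + 4*y) = -14 + 4*y)
((J(6) - 13)*40)*n(6) = (((-14 + 4*6) - 13)*40)*(-2) = (((-14 + 24) - 13)*40)*(-2) = ((10 - 13)*40)*(-2) = -3*40*(-2) = -120*(-2) = 240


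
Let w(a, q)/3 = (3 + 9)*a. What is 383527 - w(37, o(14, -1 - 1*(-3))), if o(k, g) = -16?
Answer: 382195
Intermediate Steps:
w(a, q) = 36*a (w(a, q) = 3*((3 + 9)*a) = 3*(12*a) = 36*a)
383527 - w(37, o(14, -1 - 1*(-3))) = 383527 - 36*37 = 383527 - 1*1332 = 383527 - 1332 = 382195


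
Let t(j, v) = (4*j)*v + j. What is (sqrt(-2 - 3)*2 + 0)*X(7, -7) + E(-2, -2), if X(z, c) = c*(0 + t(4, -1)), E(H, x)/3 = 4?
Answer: 12 + 168*I*sqrt(5) ≈ 12.0 + 375.66*I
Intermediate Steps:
E(H, x) = 12 (E(H, x) = 3*4 = 12)
t(j, v) = j + 4*j*v (t(j, v) = 4*j*v + j = j + 4*j*v)
X(z, c) = -12*c (X(z, c) = c*(0 + 4*(1 + 4*(-1))) = c*(0 + 4*(1 - 4)) = c*(0 + 4*(-3)) = c*(0 - 12) = c*(-12) = -12*c)
(sqrt(-2 - 3)*2 + 0)*X(7, -7) + E(-2, -2) = (sqrt(-2 - 3)*2 + 0)*(-12*(-7)) + 12 = (sqrt(-5)*2 + 0)*84 + 12 = ((I*sqrt(5))*2 + 0)*84 + 12 = (2*I*sqrt(5) + 0)*84 + 12 = (2*I*sqrt(5))*84 + 12 = 168*I*sqrt(5) + 12 = 12 + 168*I*sqrt(5)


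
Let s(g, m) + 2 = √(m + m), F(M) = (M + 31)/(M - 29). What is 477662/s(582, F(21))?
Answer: -955324/17 - 477662*I*√13/17 ≈ -56196.0 - 1.0131e+5*I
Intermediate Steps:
F(M) = (31 + M)/(-29 + M)
s(g, m) = -2 + √2*√m (s(g, m) = -2 + √(m + m) = -2 + √(2*m) = -2 + √2*√m)
477662/s(582, F(21)) = 477662/(-2 + √2*√((31 + 21)/(-29 + 21))) = 477662/(-2 + √2*√(52/(-8))) = 477662/(-2 + √2*√(-⅛*52)) = 477662/(-2 + √2*√(-13/2)) = 477662/(-2 + √2*(I*√26/2)) = 477662/(-2 + I*√13)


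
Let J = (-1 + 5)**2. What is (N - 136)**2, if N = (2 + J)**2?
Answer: 35344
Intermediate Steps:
J = 16 (J = 4**2 = 16)
N = 324 (N = (2 + 16)**2 = 18**2 = 324)
(N - 136)**2 = (324 - 136)**2 = 188**2 = 35344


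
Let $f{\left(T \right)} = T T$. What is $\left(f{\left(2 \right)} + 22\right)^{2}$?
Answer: $676$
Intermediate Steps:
$f{\left(T \right)} = T^{2}$
$\left(f{\left(2 \right)} + 22\right)^{2} = \left(2^{2} + 22\right)^{2} = \left(4 + 22\right)^{2} = 26^{2} = 676$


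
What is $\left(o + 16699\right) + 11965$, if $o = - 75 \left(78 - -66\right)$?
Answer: $17864$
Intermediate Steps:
$o = -10800$ ($o = - 75 \left(78 + 66\right) = \left(-75\right) 144 = -10800$)
$\left(o + 16699\right) + 11965 = \left(-10800 + 16699\right) + 11965 = 5899 + 11965 = 17864$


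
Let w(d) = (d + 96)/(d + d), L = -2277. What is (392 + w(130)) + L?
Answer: -244937/130 ≈ -1884.1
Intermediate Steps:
w(d) = (96 + d)/(2*d) (w(d) = (96 + d)/((2*d)) = (96 + d)*(1/(2*d)) = (96 + d)/(2*d))
(392 + w(130)) + L = (392 + (½)*(96 + 130)/130) - 2277 = (392 + (½)*(1/130)*226) - 2277 = (392 + 113/130) - 2277 = 51073/130 - 2277 = -244937/130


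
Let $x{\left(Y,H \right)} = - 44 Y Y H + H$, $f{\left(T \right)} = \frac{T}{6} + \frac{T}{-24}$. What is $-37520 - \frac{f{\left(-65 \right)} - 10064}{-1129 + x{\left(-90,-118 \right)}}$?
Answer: $- \frac{12622914451903}{336431624} \approx -37520.0$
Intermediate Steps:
$f{\left(T \right)} = \frac{T}{8}$ ($f{\left(T \right)} = T \frac{1}{6} + T \left(- \frac{1}{24}\right) = \frac{T}{6} - \frac{T}{24} = \frac{T}{8}$)
$x{\left(Y,H \right)} = H - 44 H Y^{2}$ ($x{\left(Y,H \right)} = - 44 Y^{2} H + H = - 44 H Y^{2} + H = H - 44 H Y^{2}$)
$-37520 - \frac{f{\left(-65 \right)} - 10064}{-1129 + x{\left(-90,-118 \right)}} = -37520 - \frac{\frac{1}{8} \left(-65\right) - 10064}{-1129 - 118 \left(1 - 44 \left(-90\right)^{2}\right)} = -37520 - \frac{- \frac{65}{8} - 10064}{-1129 - 118 \left(1 - 356400\right)} = -37520 - - \frac{80577}{8 \left(-1129 - 118 \left(1 - 356400\right)\right)} = -37520 - - \frac{80577}{8 \left(-1129 - -42055082\right)} = -37520 - - \frac{80577}{8 \left(-1129 + 42055082\right)} = -37520 - - \frac{80577}{8 \cdot 42053953} = -37520 - \left(- \frac{80577}{8}\right) \frac{1}{42053953} = -37520 - - \frac{80577}{336431624} = -37520 + \frac{80577}{336431624} = - \frac{12622914451903}{336431624}$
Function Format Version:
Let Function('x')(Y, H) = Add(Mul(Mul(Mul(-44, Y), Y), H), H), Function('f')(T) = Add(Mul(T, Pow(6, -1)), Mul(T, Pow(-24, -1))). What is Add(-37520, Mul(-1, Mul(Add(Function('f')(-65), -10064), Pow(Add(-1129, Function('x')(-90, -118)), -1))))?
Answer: Rational(-12622914451903, 336431624) ≈ -37520.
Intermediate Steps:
Function('f')(T) = Mul(Rational(1, 8), T) (Function('f')(T) = Add(Mul(T, Rational(1, 6)), Mul(T, Rational(-1, 24))) = Add(Mul(Rational(1, 6), T), Mul(Rational(-1, 24), T)) = Mul(Rational(1, 8), T))
Function('x')(Y, H) = Add(H, Mul(-44, H, Pow(Y, 2))) (Function('x')(Y, H) = Add(Mul(Mul(-44, Pow(Y, 2)), H), H) = Add(Mul(-44, H, Pow(Y, 2)), H) = Add(H, Mul(-44, H, Pow(Y, 2))))
Add(-37520, Mul(-1, Mul(Add(Function('f')(-65), -10064), Pow(Add(-1129, Function('x')(-90, -118)), -1)))) = Add(-37520, Mul(-1, Mul(Add(Mul(Rational(1, 8), -65), -10064), Pow(Add(-1129, Mul(-118, Add(1, Mul(-44, Pow(-90, 2))))), -1)))) = Add(-37520, Mul(-1, Mul(Add(Rational(-65, 8), -10064), Pow(Add(-1129, Mul(-118, Add(1, Mul(-44, 8100)))), -1)))) = Add(-37520, Mul(-1, Mul(Rational(-80577, 8), Pow(Add(-1129, Mul(-118, Add(1, -356400))), -1)))) = Add(-37520, Mul(-1, Mul(Rational(-80577, 8), Pow(Add(-1129, Mul(-118, -356399)), -1)))) = Add(-37520, Mul(-1, Mul(Rational(-80577, 8), Pow(Add(-1129, 42055082), -1)))) = Add(-37520, Mul(-1, Mul(Rational(-80577, 8), Pow(42053953, -1)))) = Add(-37520, Mul(-1, Mul(Rational(-80577, 8), Rational(1, 42053953)))) = Add(-37520, Mul(-1, Rational(-80577, 336431624))) = Add(-37520, Rational(80577, 336431624)) = Rational(-12622914451903, 336431624)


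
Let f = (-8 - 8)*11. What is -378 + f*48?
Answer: -8826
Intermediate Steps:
f = -176 (f = -16*11 = -176)
-378 + f*48 = -378 - 176*48 = -378 - 8448 = -8826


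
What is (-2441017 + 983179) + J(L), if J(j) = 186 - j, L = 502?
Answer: -1458154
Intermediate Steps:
(-2441017 + 983179) + J(L) = (-2441017 + 983179) + (186 - 1*502) = -1457838 + (186 - 502) = -1457838 - 316 = -1458154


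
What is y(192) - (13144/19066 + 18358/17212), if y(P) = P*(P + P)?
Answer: 6048574638505/82040998 ≈ 73726.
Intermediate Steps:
y(P) = 2*P² (y(P) = P*(2*P) = 2*P²)
y(192) - (13144/19066 + 18358/17212) = 2*192² - (13144/19066 + 18358/17212) = 2*36864 - (13144*(1/19066) + 18358*(1/17212)) = 73728 - (6572/9533 + 9179/8606) = 73728 - 1*144062039/82040998 = 73728 - 144062039/82040998 = 6048574638505/82040998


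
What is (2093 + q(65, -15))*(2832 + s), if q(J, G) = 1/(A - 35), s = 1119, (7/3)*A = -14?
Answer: 339043212/41 ≈ 8.2693e+6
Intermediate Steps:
A = -6 (A = (3/7)*(-14) = -6)
q(J, G) = -1/41 (q(J, G) = 1/(-6 - 35) = 1/(-41) = -1/41)
(2093 + q(65, -15))*(2832 + s) = (2093 - 1/41)*(2832 + 1119) = (85812/41)*3951 = 339043212/41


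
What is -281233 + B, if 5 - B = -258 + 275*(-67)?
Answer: -262545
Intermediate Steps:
B = 18688 (B = 5 - (-258 + 275*(-67)) = 5 - (-258 - 18425) = 5 - 1*(-18683) = 5 + 18683 = 18688)
-281233 + B = -281233 + 18688 = -262545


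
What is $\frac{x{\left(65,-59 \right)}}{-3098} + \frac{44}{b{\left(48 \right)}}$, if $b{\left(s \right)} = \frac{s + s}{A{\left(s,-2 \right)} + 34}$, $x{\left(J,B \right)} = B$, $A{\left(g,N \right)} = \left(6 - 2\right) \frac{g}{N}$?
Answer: $- \frac{527855}{18588} \approx -28.398$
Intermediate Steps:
$A{\left(g,N \right)} = \frac{4 g}{N}$ ($A{\left(g,N \right)} = 4 \frac{g}{N} = \frac{4 g}{N}$)
$b{\left(s \right)} = \frac{2 s}{34 - 2 s}$ ($b{\left(s \right)} = \frac{s + s}{\frac{4 s}{-2} + 34} = \frac{2 s}{4 s \left(- \frac{1}{2}\right) + 34} = \frac{2 s}{- 2 s + 34} = \frac{2 s}{34 - 2 s}$)
$\frac{x{\left(65,-59 \right)}}{-3098} + \frac{44}{b{\left(48 \right)}} = - \frac{59}{-3098} + \frac{44}{48 \frac{1}{17 - 48}} = \left(-59\right) \left(- \frac{1}{3098}\right) + \frac{44}{48 \frac{1}{17 - 48}} = \frac{59}{3098} + \frac{44}{48 \frac{1}{-31}} = \frac{59}{3098} + \frac{44}{48 \left(- \frac{1}{31}\right)} = \frac{59}{3098} + \frac{44}{- \frac{48}{31}} = \frac{59}{3098} + 44 \left(- \frac{31}{48}\right) = \frac{59}{3098} - \frac{341}{12} = - \frac{527855}{18588}$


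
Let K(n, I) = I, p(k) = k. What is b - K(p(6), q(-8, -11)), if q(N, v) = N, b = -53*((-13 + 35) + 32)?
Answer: -2854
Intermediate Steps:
b = -2862 (b = -53*(22 + 32) = -53*54 = -2862)
b - K(p(6), q(-8, -11)) = -2862 - 1*(-8) = -2862 + 8 = -2854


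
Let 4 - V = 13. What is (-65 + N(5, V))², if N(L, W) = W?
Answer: 5476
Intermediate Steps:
V = -9 (V = 4 - 1*13 = 4 - 13 = -9)
(-65 + N(5, V))² = (-65 - 9)² = (-74)² = 5476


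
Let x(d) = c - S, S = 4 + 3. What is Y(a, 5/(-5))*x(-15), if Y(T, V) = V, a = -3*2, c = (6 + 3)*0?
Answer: 7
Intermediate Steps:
S = 7
c = 0 (c = 9*0 = 0)
a = -6
x(d) = -7 (x(d) = 0 - 1*7 = 0 - 7 = -7)
Y(a, 5/(-5))*x(-15) = (5/(-5))*(-7) = (5*(-1/5))*(-7) = -1*(-7) = 7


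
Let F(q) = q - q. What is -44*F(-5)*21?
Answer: 0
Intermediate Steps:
F(q) = 0
-44*F(-5)*21 = -44*0*21 = 0*21 = 0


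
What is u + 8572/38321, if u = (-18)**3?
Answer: -223479500/38321 ≈ -5831.8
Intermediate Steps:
u = -5832
u + 8572/38321 = -5832 + 8572/38321 = -223479500/38321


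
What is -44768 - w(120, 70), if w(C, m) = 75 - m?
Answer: -44773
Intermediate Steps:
-44768 - w(120, 70) = -44768 - (75 - 1*70) = -44768 - (75 - 70) = -44768 - 1*5 = -44768 - 5 = -44773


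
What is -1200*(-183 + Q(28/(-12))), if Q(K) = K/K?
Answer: 218400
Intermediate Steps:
Q(K) = 1
-1200*(-183 + Q(28/(-12))) = -1200*(-183 + 1) = -1200*(-182) = 218400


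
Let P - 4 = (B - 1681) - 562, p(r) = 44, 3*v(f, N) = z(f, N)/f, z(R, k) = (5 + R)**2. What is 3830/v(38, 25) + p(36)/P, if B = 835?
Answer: 153233281/648999 ≈ 236.11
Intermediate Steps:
v(f, N) = (5 + f)**2/(3*f) (v(f, N) = ((5 + f)**2/f)/3 = (5 + f)**2/(3*f))
P = -1404 (P = 4 + ((835 - 1681) - 562) = 4 + (-846 - 562) = 4 - 1408 = -1404)
3830/v(38, 25) + p(36)/P = 3830/(((1/3)*(5 + 38)**2/38)) + 44/(-1404) = 3830/(((1/3)*(1/38)*43**2)) + 44*(-1/1404) = 3830/(((1/3)*(1/38)*1849)) - 11/351 = 3830/(1849/114) - 11/351 = 3830*(114/1849) - 11/351 = 436620/1849 - 11/351 = 153233281/648999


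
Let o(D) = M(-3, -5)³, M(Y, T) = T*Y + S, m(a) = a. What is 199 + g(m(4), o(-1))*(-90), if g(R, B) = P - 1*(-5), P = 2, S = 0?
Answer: -431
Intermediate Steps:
M(Y, T) = T*Y (M(Y, T) = T*Y + 0 = T*Y)
o(D) = 3375 (o(D) = (-5*(-3))³ = 15³ = 3375)
g(R, B) = 7 (g(R, B) = 2 - 1*(-5) = 2 + 5 = 7)
199 + g(m(4), o(-1))*(-90) = 199 + 7*(-90) = 199 - 630 = -431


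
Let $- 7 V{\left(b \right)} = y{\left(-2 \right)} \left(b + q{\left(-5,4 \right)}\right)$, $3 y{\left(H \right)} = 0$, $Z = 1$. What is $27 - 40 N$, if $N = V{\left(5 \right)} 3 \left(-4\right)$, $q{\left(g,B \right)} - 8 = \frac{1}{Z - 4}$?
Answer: $27$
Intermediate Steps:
$q{\left(g,B \right)} = \frac{23}{3}$ ($q{\left(g,B \right)} = 8 + \frac{1}{1 - 4} = 8 + \frac{1}{-3} = 8 - \frac{1}{3} = \frac{23}{3}$)
$y{\left(H \right)} = 0$ ($y{\left(H \right)} = \frac{1}{3} \cdot 0 = 0$)
$V{\left(b \right)} = 0$ ($V{\left(b \right)} = - \frac{0 \left(b + \frac{23}{3}\right)}{7} = - \frac{0 \left(\frac{23}{3} + b\right)}{7} = \left(- \frac{1}{7}\right) 0 = 0$)
$N = 0$ ($N = 0 \cdot 3 \left(-4\right) = 0 \left(-4\right) = 0$)
$27 - 40 N = 27 - 0 = 27 + 0 = 27$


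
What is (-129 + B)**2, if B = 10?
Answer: 14161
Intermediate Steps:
(-129 + B)**2 = (-129 + 10)**2 = (-119)**2 = 14161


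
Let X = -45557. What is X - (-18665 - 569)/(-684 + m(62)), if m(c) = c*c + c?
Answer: -73382710/1611 ≈ -45551.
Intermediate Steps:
m(c) = c + c² (m(c) = c² + c = c + c²)
X - (-18665 - 569)/(-684 + m(62)) = -45557 - (-18665 - 569)/(-684 + 62*(1 + 62)) = -45557 - (-19234)/(-684 + 62*63) = -45557 - (-19234)/(-684 + 3906) = -45557 - (-19234)/3222 = -45557 - 1*(-9617/1611) = -45557 + 9617/1611 = -73382710/1611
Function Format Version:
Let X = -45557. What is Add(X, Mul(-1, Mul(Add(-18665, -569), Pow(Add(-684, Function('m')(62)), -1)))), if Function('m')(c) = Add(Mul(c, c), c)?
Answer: Rational(-73382710, 1611) ≈ -45551.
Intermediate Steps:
Function('m')(c) = Add(c, Pow(c, 2)) (Function('m')(c) = Add(Pow(c, 2), c) = Add(c, Pow(c, 2)))
Add(X, Mul(-1, Mul(Add(-18665, -569), Pow(Add(-684, Function('m')(62)), -1)))) = Add(-45557, Mul(-1, Mul(Add(-18665, -569), Pow(Add(-684, Mul(62, Add(1, 62))), -1)))) = Add(-45557, Mul(-1, Mul(-19234, Pow(Add(-684, Mul(62, 63)), -1)))) = Add(-45557, Mul(-1, Mul(-19234, Pow(Add(-684, 3906), -1)))) = Add(-45557, Mul(-1, Mul(-19234, Pow(3222, -1)))) = Add(-45557, Mul(-1, Mul(-19234, Rational(1, 3222)))) = Add(-45557, Mul(-1, Rational(-9617, 1611))) = Add(-45557, Rational(9617, 1611)) = Rational(-73382710, 1611)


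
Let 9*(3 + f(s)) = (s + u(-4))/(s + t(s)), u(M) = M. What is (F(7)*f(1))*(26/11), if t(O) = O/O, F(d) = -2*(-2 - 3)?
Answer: -2470/33 ≈ -74.849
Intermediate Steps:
F(d) = 10 (F(d) = -2*(-5) = 10)
t(O) = 1
f(s) = -3 + (-4 + s)/(9*(1 + s)) (f(s) = -3 + ((s - 4)/(s + 1))/9 = -3 + ((-4 + s)/(1 + s))/9 = -3 + (-4 + s)/(9*(1 + s)))
(F(7)*f(1))*(26/11) = (10*((-31 - 26*1)/(9*(1 + 1))))*(26/11) = (10*((1/9)*(-31 - 26)/2))*(26*(1/11)) = (10*((1/9)*(1/2)*(-57)))*(26/11) = (10*(-19/6))*(26/11) = -95/3*26/11 = -2470/33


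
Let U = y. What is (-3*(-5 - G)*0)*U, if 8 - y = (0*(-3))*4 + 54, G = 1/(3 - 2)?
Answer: 0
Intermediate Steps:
G = 1 (G = 1/1 = 1)
y = -46 (y = 8 - ((0*(-3))*4 + 54) = 8 - (0*4 + 54) = 8 - (0 + 54) = 8 - 1*54 = 8 - 54 = -46)
U = -46
(-3*(-5 - G)*0)*U = (-3*(-5 - 1*1)*0)*(-46) = (-3*(-5 - 1)*0)*(-46) = (-3*(-6)*0)*(-46) = (18*0)*(-46) = 0*(-46) = 0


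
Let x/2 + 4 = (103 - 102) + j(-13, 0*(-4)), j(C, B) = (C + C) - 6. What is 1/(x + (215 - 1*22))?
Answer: 1/123 ≈ 0.0081301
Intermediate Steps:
j(C, B) = -6 + 2*C (j(C, B) = 2*C - 6 = -6 + 2*C)
x = -70 (x = -8 + 2*((103 - 102) + (-6 + 2*(-13))) = -8 + 2*(1 + (-6 - 26)) = -8 + 2*(1 - 32) = -8 + 2*(-31) = -8 - 62 = -70)
1/(x + (215 - 1*22)) = 1/(-70 + (215 - 1*22)) = 1/(-70 + (215 - 22)) = 1/(-70 + 193) = 1/123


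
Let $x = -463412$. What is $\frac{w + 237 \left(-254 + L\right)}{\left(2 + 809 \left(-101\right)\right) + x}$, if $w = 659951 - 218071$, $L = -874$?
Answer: $- \frac{174544}{545119} \approx -0.32019$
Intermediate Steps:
$w = 441880$
$\frac{w + 237 \left(-254 + L\right)}{\left(2 + 809 \left(-101\right)\right) + x} = \frac{441880 + 237 \left(-254 - 874\right)}{\left(2 + 809 \left(-101\right)\right) - 463412} = \frac{441880 + 237 \left(-1128\right)}{\left(2 - 81709\right) - 463412} = \frac{441880 - 267336}{-81707 - 463412} = \frac{174544}{-545119} = 174544 \left(- \frac{1}{545119}\right) = - \frac{174544}{545119}$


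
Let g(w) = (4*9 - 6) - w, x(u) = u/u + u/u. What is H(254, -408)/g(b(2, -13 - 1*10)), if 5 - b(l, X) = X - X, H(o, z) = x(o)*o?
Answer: 508/25 ≈ 20.320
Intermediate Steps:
x(u) = 2 (x(u) = 1 + 1 = 2)
H(o, z) = 2*o
b(l, X) = 5 (b(l, X) = 5 - (X - X) = 5 - 1*0 = 5 + 0 = 5)
g(w) = 30 - w (g(w) = (36 - 6) - w = 30 - w)
H(254, -408)/g(b(2, -13 - 1*10)) = (2*254)/(30 - 1*5) = 508/(30 - 5) = 508/25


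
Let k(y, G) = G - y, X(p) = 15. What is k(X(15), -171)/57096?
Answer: -31/9516 ≈ -0.0032577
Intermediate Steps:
k(X(15), -171)/57096 = (-171 - 1*15)/57096 = (-171 - 15)*(1/57096) = -186*1/57096 = -31/9516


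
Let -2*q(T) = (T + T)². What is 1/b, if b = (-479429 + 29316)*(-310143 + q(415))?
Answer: 1/294640819009 ≈ 3.3940e-12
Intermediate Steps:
q(T) = -2*T² (q(T) = -(T + T)²/2 = -4*T²/2 = -2*T²)
b = 294640819009 (b = (-479429 + 29316)*(-310143 - 2*415²) = -450113*(-310143 - 2*172225) = -450113*(-310143 - 344450) = -450113*(-654593) = 294640819009)
1/b = 1/294640819009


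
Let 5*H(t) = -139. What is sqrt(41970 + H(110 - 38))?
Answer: sqrt(1048555)/5 ≈ 204.80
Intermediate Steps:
H(t) = -139/5 (H(t) = (1/5)*(-139) = -139/5)
sqrt(41970 + H(110 - 38)) = sqrt(41970 - 139/5) = sqrt(209711/5) = sqrt(1048555)/5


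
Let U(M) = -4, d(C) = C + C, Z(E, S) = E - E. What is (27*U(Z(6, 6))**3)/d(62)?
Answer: -432/31 ≈ -13.935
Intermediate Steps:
Z(E, S) = 0
d(C) = 2*C
(27*U(Z(6, 6))**3)/d(62) = (27*(-4)**3)/((2*62)) = (27*(-64))/124 = -1728*1/124 = -432/31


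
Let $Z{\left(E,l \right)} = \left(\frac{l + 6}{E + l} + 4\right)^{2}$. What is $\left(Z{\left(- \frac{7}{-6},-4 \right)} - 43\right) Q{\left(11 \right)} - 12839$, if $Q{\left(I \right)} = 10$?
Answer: $- \frac{3803381}{289} \approx -13160.0$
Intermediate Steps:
$Z{\left(E,l \right)} = \left(4 + \frac{6 + l}{E + l}\right)^{2}$ ($Z{\left(E,l \right)} = \left(\frac{6 + l}{E + l} + 4\right)^{2} = \left(4 + \frac{6 + l}{E + l}\right)^{2}$)
$\left(Z{\left(- \frac{7}{-6},-4 \right)} - 43\right) Q{\left(11 \right)} - 12839 = \left(\frac{\left(6 + 4 \left(- \frac{7}{-6}\right) + 5 \left(-4\right)\right)^{2}}{\left(- \frac{7}{-6} - 4\right)^{2}} - 43\right) 10 - 12839 = \left(\frac{\left(6 + 4 \left(\left(-7\right) \left(- \frac{1}{6}\right)\right) - 20\right)^{2}}{\left(\left(-7\right) \left(- \frac{1}{6}\right) - 4\right)^{2}} - 43\right) 10 - 12839 = \left(\frac{\left(6 + 4 \cdot \frac{7}{6} - 20\right)^{2}}{\left(\frac{7}{6} - 4\right)^{2}} - 43\right) 10 - 12839 = \left(\frac{\left(6 + \frac{14}{3} - 20\right)^{2}}{\frac{289}{36}} - 43\right) 10 - 12839 = \left(\frac{36 \left(- \frac{28}{3}\right)^{2}}{289} - 43\right) 10 - 12839 = \left(\frac{36}{289} \cdot \frac{784}{9} - 43\right) 10 - 12839 = \left(\frac{3136}{289} - 43\right) 10 - 12839 = \left(- \frac{9291}{289}\right) 10 - 12839 = - \frac{92910}{289} - 12839 = - \frac{3803381}{289}$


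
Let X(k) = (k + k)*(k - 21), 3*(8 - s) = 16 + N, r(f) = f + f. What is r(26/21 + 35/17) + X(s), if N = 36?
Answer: 613486/1071 ≈ 572.82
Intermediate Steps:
r(f) = 2*f
s = -28/3 (s = 8 - (16 + 36)/3 = 8 - ⅓*52 = 8 - 52/3 = -28/3 ≈ -9.3333)
X(k) = 2*k*(-21 + k) (X(k) = (2*k)*(-21 + k) = 2*k*(-21 + k))
r(26/21 + 35/17) + X(s) = 2*(26/21 + 35/17) + 2*(-28/3)*(-21 - 28/3) = 2*(26*(1/21) + 35*(1/17)) + 2*(-28/3)*(-91/3) = 2*(26/21 + 35/17) + 5096/9 = 2*(1177/357) + 5096/9 = 2354/357 + 5096/9 = 613486/1071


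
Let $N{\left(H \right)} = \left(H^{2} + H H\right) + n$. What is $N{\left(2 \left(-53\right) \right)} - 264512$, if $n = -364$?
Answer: $-242404$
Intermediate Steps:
$N{\left(H \right)} = -364 + 2 H^{2}$ ($N{\left(H \right)} = \left(H^{2} + H H\right) - 364 = \left(H^{2} + H^{2}\right) - 364 = 2 H^{2} - 364 = -364 + 2 H^{2}$)
$N{\left(2 \left(-53\right) \right)} - 264512 = \left(-364 + 2 \left(2 \left(-53\right)\right)^{2}\right) - 264512 = \left(-364 + 2 \left(-106\right)^{2}\right) - 264512 = \left(-364 + 2 \cdot 11236\right) - 264512 = \left(-364 + 22472\right) - 264512 = 22108 - 264512 = -242404$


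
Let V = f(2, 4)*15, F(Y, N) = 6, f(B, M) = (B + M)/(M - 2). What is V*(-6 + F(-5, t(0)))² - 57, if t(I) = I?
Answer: -57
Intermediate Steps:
f(B, M) = (B + M)/(-2 + M)
V = 45 (V = ((2 + 4)/(-2 + 4))*15 = (6/2)*15 = ((½)*6)*15 = 3*15 = 45)
V*(-6 + F(-5, t(0)))² - 57 = 45*(-6 + 6)² - 57 = 45*0² - 57 = 45*0 - 57 = 0 - 57 = -57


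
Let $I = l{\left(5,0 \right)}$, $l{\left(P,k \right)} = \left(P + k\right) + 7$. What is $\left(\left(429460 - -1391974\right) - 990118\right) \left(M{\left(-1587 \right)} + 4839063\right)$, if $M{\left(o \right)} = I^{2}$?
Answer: $4022910206412$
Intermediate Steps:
$l{\left(P,k \right)} = 7 + P + k$
$I = 12$ ($I = 7 + 5 + 0 = 12$)
$M{\left(o \right)} = 144$ ($M{\left(o \right)} = 12^{2} = 144$)
$\left(\left(429460 - -1391974\right) - 990118\right) \left(M{\left(-1587 \right)} + 4839063\right) = \left(\left(429460 - -1391974\right) - 990118\right) \left(144 + 4839063\right) = \left(\left(429460 + 1391974\right) - 990118\right) 4839207 = \left(1821434 - 990118\right) 4839207 = 831316 \cdot 4839207 = 4022910206412$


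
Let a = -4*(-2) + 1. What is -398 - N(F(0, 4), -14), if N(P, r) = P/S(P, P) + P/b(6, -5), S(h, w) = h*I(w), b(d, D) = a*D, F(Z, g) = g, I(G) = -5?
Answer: -17897/45 ≈ -397.71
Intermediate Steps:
a = 9 (a = 8 + 1 = 9)
b(d, D) = 9*D
S(h, w) = -5*h (S(h, w) = h*(-5) = -5*h)
N(P, r) = -⅕ - P/45 (N(P, r) = P/((-5*P)) + P/((9*(-5))) = P*(-1/(5*P)) + P/(-45) = -⅕ + P*(-1/45) = -⅕ - P/45)
-398 - N(F(0, 4), -14) = -398 - (-⅕ - 1/45*4) = -398 - (-⅕ - 4/45) = -398 - 1*(-13/45) = -398 + 13/45 = -17897/45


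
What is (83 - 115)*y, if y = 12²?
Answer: -4608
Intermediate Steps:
y = 144
(83 - 115)*y = (83 - 115)*144 = -32*144 = -4608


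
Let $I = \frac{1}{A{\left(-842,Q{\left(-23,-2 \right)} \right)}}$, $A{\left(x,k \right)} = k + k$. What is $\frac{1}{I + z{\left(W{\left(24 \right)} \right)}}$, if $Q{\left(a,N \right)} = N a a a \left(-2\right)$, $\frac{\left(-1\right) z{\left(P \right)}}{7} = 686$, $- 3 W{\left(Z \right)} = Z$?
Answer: $- \frac{97336}{467407473} \approx -0.00020825$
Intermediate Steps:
$W{\left(Z \right)} = - \frac{Z}{3}$
$z{\left(P \right)} = -4802$ ($z{\left(P \right)} = \left(-7\right) 686 = -4802$)
$Q{\left(a,N \right)} = - 2 N a^{3}$ ($Q{\left(a,N \right)} = N a^{2} a \left(-2\right) = N a^{3} \left(-2\right) = - 2 N a^{3}$)
$A{\left(x,k \right)} = 2 k$
$I = - \frac{1}{97336}$ ($I = \frac{1}{2 \left(\left(-2\right) \left(-2\right) \left(-23\right)^{3}\right)} = \frac{1}{2 \left(\left(-2\right) \left(-2\right) \left(-12167\right)\right)} = \frac{1}{2 \left(-48668\right)} = \frac{1}{-97336} = - \frac{1}{97336} \approx -1.0274 \cdot 10^{-5}$)
$\frac{1}{I + z{\left(W{\left(24 \right)} \right)}} = \frac{1}{- \frac{1}{97336} - 4802} = \frac{1}{- \frac{467407473}{97336}} = - \frac{97336}{467407473}$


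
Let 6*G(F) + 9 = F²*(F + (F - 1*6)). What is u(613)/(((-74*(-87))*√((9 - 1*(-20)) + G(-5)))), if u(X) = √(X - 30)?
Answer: -I*√822030/1512930 ≈ -0.00059927*I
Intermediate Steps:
u(X) = √(-30 + X)
G(F) = -3/2 + F²*(-6 + 2*F)/6 (G(F) = -3/2 + (F²*(F + (F - 1*6)))/6 = -3/2 + (F²*(F + (F - 6)))/6 = -3/2 + (F²*(F + (-6 + F)))/6 = -3/2 + (F²*(-6 + 2*F))/6 = -3/2 + F²*(-6 + 2*F)/6)
u(613)/(((-74*(-87))*√((9 - 1*(-20)) + G(-5)))) = √(-30 + 613)/(((-74*(-87))*√((9 - 1*(-20)) + (-3/2 - 1*(-5)² + (⅓)*(-5)³)))) = √583/((6438*√((9 + 20) + (-3/2 - 1*25 + (⅓)*(-125))))) = √583/((6438*√(29 + (-3/2 - 25 - 125/3)))) = √583/((6438*√(29 - 409/6))) = √583/((6438*√(-235/6))) = √583/((6438*(I*√1410/6))) = √583/((1073*I*√1410)) = √583*(-I*√1410/1512930) = -I*√822030/1512930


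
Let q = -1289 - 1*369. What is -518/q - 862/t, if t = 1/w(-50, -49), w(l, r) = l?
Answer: 35730159/829 ≈ 43100.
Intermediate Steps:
t = -1/50 (t = 1/(-50) = -1/50 ≈ -0.020000)
q = -1658 (q = -1289 - 369 = -1658)
-518/q - 862/t = -518/(-1658) - 862/(-1/50) = -518*(-1/1658) - 862*(-50) = 259/829 + 43100 = 35730159/829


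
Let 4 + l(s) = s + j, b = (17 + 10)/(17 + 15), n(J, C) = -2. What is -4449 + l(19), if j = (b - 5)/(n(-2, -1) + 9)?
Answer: -141907/32 ≈ -4434.6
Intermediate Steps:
b = 27/32 ≈ 0.84375
j = -19/32 (j = (27/32 - 5)/(-2 + 9) = -133/32/7 = -133/32*⅐ = -19/32 ≈ -0.59375)
l(s) = -147/32 + s (l(s) = -4 + (s - 19/32) = -4 + (-19/32 + s) = -147/32 + s)
-4449 + l(19) = -4449 + (-147/32 + 19) = -4449 + 461/32 = -141907/32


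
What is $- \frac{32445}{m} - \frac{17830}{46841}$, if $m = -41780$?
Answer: $\frac{154963769}{391403396} \approx 0.39592$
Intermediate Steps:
$- \frac{32445}{m} - \frac{17830}{46841} = - \frac{32445}{-41780} - \frac{17830}{46841} = \left(-32445\right) \left(- \frac{1}{41780}\right) - \frac{17830}{46841} = \frac{6489}{8356} - \frac{17830}{46841} = \frac{154963769}{391403396}$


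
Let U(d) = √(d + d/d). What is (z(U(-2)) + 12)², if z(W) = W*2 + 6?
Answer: 320 + 72*I ≈ 320.0 + 72.0*I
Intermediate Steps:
U(d) = √(1 + d) (U(d) = √(d + 1) = √(1 + d))
z(W) = 6 + 2*W (z(W) = 2*W + 6 = 6 + 2*W)
(z(U(-2)) + 12)² = ((6 + 2*√(1 - 2)) + 12)² = ((6 + 2*√(-1)) + 12)² = ((6 + 2*I) + 12)² = (18 + 2*I)²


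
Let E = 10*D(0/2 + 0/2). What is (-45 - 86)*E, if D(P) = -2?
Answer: 2620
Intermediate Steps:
E = -20 (E = 10*(-2) = -20)
(-45 - 86)*E = (-45 - 86)*(-20) = -131*(-20) = 2620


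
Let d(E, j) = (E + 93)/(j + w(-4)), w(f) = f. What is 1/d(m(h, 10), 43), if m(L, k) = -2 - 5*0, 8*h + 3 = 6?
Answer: 3/7 ≈ 0.42857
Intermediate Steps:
h = 3/8 (h = -3/8 + (⅛)*6 = -3/8 + ¾ = 3/8 ≈ 0.37500)
m(L, k) = -2 (m(L, k) = -2 + 0 = -2)
d(E, j) = (93 + E)/(-4 + j) (d(E, j) = (E + 93)/(j - 4) = (93 + E)/(-4 + j))
1/d(m(h, 10), 43) = 1/((93 - 2)/(-4 + 43)) = 1/(91/39) = 1/((1/39)*91) = 1/(7/3) = 3/7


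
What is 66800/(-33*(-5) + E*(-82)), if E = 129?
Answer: -66800/10413 ≈ -6.4151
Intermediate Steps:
66800/(-33*(-5) + E*(-82)) = 66800/(-33*(-5) + 129*(-82)) = 66800/(165 - 10578) = 66800/(-10413) = 66800*(-1/10413) = -66800/10413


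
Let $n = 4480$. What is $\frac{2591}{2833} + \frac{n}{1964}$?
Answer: $\frac{4445141}{1391003} \approx 3.1956$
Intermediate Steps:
$\frac{2591}{2833} + \frac{n}{1964} = \frac{2591}{2833} + \frac{4480}{1964} = 2591 \cdot \frac{1}{2833} + 4480 \cdot \frac{1}{1964} = \frac{2591}{2833} + \frac{1120}{491} = \frac{4445141}{1391003}$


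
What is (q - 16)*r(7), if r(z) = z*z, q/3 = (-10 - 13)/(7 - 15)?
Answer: -2891/8 ≈ -361.38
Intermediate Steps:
q = 69/8 (q = 3*((-10 - 13)/(7 - 15)) = 3*(-23/(-8)) = 3*(-23*(-⅛)) = 3*(23/8) = 69/8 ≈ 8.6250)
r(z) = z²
(q - 16)*r(7) = (69/8 - 16)*7² = -59/8*49 = -2891/8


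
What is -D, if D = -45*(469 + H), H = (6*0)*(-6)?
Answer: 21105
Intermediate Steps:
H = 0 (H = 0*(-6) = 0)
D = -21105 (D = -45*(469 + 0) = -45*469 = -21105)
-D = -1*(-21105) = 21105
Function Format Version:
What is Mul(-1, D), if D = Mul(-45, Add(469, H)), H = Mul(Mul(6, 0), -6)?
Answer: 21105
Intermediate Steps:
H = 0 (H = Mul(0, -6) = 0)
D = -21105 (D = Mul(-45, Add(469, 0)) = Mul(-45, 469) = -21105)
Mul(-1, D) = Mul(-1, -21105) = 21105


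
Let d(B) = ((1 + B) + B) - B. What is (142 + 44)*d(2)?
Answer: 558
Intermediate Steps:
d(B) = 1 + B (d(B) = (1 + 2*B) - B = 1 + B)
(142 + 44)*d(2) = (142 + 44)*(1 + 2) = 186*3 = 558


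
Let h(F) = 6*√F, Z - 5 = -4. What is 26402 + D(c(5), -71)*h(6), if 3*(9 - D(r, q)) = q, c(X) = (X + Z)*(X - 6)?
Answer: 26402 + 196*√6 ≈ 26882.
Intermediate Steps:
Z = 1 (Z = 5 - 4 = 1)
c(X) = (1 + X)*(-6 + X) (c(X) = (X + 1)*(X - 6) = (1 + X)*(-6 + X))
D(r, q) = 9 - q/3
26402 + D(c(5), -71)*h(6) = 26402 + (9 - ⅓*(-71))*(6*√6) = 26402 + (9 + 71/3)*(6*√6) = 26402 + 98*(6*√6)/3 = 26402 + 196*√6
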